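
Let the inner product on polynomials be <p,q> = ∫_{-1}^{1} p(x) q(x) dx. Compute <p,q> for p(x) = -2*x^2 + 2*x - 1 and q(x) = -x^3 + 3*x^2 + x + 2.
<p,q> = -158/15

Expand the product: p(x)·q(x) = 2*x^5 - 8*x^4 + 5*x^3 - 5*x^2 + 3*x - 2.
∫_{-1}^{1} of each monomial x^k gives [2/(k+1) if k even, 0 if k odd]. Integrating term-by-term (or equivalently evaluating the antiderivative F(x) = x^6/3 - 8*x^5/5 + 5*x^4/4 - 5*x^3/3 + 3*x^2/2 - 2*x at the endpoints):
  F(1) − F(−1) = -131/60 − (167/20) = -158/15.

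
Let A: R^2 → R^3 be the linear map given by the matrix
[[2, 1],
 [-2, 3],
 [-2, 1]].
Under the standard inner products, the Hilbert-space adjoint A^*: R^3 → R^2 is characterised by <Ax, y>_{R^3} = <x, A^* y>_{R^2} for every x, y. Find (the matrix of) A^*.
A^* = A^T =
[[2, -2, -2],
 [1, 3, 1]]

For real matrices with standard dot products, the defining identity <Ax, y> = <x, A^* y> gives (Ax)^T y = x^T (A^*) y, i.e. x^T A^T y = x^T (A^*) y. Since this holds for all x, y, we must have A^* = A^T. Therefore
A^* =
[[2, -2, -2],
 [1, 3, 1]].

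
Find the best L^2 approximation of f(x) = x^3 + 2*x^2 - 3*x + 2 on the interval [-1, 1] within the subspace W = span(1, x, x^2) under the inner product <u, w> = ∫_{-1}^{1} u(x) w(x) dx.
g(x) = 2*x^2 - 12*x/5 + 2

The best approximation g ∈ W is the orthogonal projection of f onto W. Writing g = a_0 + a_1 x + a_2 x^2, the coefficients solve the normal equations G · a = b where
  G_{ij} = <φ_i, φ_j> and b_i = <f, φ_i>, with φ_0 = 1, φ_1 = x, φ_2 = x^2.
G =
  [2, 0, 2/3]
  [0, 2/3, 0]
  [2/3, 0, 2/5],
b = (16/3, -8/5, 32/15).
Solving gives a_0 = 2, a_1 = -12/5, a_2 = 2, so
  g(x) = 2*x^2 - 12*x/5 + 2.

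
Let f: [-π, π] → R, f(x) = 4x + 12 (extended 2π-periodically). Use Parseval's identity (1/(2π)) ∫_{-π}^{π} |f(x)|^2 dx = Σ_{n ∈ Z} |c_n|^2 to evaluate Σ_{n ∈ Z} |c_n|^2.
Σ |c_n|^2 = 16π^2/3 + 144

Expand and integrate term by term over [-π, π]:
  ∫ (4x)^2 dx = 16·(2π^3/3); ∫ 2·4·(12)·x dx = 0 (odd integrand); ∫ 12^2 dx = 144·2π.
So (1/(2π)) ∫_{-π}^{π} (4x + 12)^2 dx = 16π^2/3 + 144 = 16π^2/3 + 144.
Parseval ⇒ Σ |c_n|^2 = 16π^2/3 + 144.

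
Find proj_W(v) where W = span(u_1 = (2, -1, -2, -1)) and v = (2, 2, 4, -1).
proj_W(v) = (-1, 1/2, 1, 1/2)

Set up U = [u_1 | ... | u_1] ∈ R^(4×1). The projector onto W = col(U) is P = U (U^T U)^(-1) U^T.
Compute U^T U =
  [10],
and U^T v = (-5).
Solve U^T U · c = U^T v for the coefficients: c = (-1/2). The projection is proj_W(v) = U c.
Check: (v - proj_W(v)) · u_1 = 0  (should be 0).
Result: proj_W(v) = (-1, 1/2, 1, 1/2).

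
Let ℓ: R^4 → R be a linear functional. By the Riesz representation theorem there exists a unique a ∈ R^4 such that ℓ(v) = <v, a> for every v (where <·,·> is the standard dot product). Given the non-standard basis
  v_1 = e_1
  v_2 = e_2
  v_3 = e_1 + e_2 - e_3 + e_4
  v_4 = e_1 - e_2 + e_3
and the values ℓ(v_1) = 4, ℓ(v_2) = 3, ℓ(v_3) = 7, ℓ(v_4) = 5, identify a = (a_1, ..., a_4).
a = (4, 3, 4, 4)

Write a = (a_1, ..., a_4) in the standard basis. For each basis vector v_i, ℓ(v_i) = <v_i, a> is a linear equation in the a_j's. Collect the n equations into a matrix system V a = ℓ, where row i of V is v_i (expressed in the standard basis). Since V is invertible (lower-triangular with 1s on the diagonal, up to permutation), solve by back-substitution:
  V =
[[1, 0, 0, 0],
 [0, 1, 0, 0],
 [1, 1, -1, 1],
 [1, -1, 1, 0]]
  V a = (4, 3, 7, 5)
Solving gives a = (4, 3, 4, 4).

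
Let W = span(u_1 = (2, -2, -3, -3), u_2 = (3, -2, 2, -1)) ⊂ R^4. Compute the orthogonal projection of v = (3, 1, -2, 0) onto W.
proj_W(v) = (342/419, -334/419, -461/419, -485/419)

Set up U = [u_1 | ... | u_2] ∈ R^(4×2). The projector onto W = col(U) is P = U (U^T U)^(-1) U^T.
Compute U^T U =
  [26, 7]
  [7, 18],
and U^T v = (10, 3).
Solve U^T U · c = U^T v for the coefficients: c = (159/419, 8/419). The projection is proj_W(v) = U c.
Check: (v - proj_W(v)) · u_1 = 0  (should be 0).
Check: (v - proj_W(v)) · u_2 = 0  (should be 0).
Result: proj_W(v) = (342/419, -334/419, -461/419, -485/419).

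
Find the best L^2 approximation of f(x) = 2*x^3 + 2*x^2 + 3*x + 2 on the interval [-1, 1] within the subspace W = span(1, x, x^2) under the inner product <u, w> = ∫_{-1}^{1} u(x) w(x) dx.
g(x) = 2*x^2 + 21*x/5 + 2

The best approximation g ∈ W is the orthogonal projection of f onto W. Writing g = a_0 + a_1 x + a_2 x^2, the coefficients solve the normal equations G · a = b where
  G_{ij} = <φ_i, φ_j> and b_i = <f, φ_i>, with φ_0 = 1, φ_1 = x, φ_2 = x^2.
G =
  [2, 0, 2/3]
  [0, 2/3, 0]
  [2/3, 0, 2/5],
b = (16/3, 14/5, 32/15).
Solving gives a_0 = 2, a_1 = 21/5, a_2 = 2, so
  g(x) = 2*x^2 + 21*x/5 + 2.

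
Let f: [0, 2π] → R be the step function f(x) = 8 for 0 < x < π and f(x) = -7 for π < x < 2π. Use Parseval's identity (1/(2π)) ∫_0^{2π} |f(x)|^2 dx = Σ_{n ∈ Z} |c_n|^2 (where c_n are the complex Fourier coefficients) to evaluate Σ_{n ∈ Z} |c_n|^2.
Σ |c_n|^2 = 113/2

Parseval equates the L^2 energy of f (normalised by 1/(2π)) with the ℓ^2 sum of its Fourier coefficients: (1/(2π)) ∫_0^{2π} |f|^2 = Σ |c_n|^2.
Compute the left side: (1/(2π)) [∫_0^π 8^2 dx + ∫_π^{2π} (-7)^2 dx] = (1/(2π)) · (64π + 49π) = (64 + 49)/2 = 113/2.
So Σ_{n ∈ Z} |c_n|^2 = 113/2.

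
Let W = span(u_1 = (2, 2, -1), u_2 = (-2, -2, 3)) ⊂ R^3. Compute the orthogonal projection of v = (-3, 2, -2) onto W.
proj_W(v) = (-1/2, -1/2, -2)

Set up U = [u_1 | ... | u_2] ∈ R^(3×2). The projector onto W = col(U) is P = U (U^T U)^(-1) U^T.
Compute U^T U =
  [9, -11]
  [-11, 17],
and U^T v = (0, -4).
Solve U^T U · c = U^T v for the coefficients: c = (-11/8, -9/8). The projection is proj_W(v) = U c.
Check: (v - proj_W(v)) · u_1 = 0  (should be 0).
Check: (v - proj_W(v)) · u_2 = 0  (should be 0).
Result: proj_W(v) = (-1/2, -1/2, -2).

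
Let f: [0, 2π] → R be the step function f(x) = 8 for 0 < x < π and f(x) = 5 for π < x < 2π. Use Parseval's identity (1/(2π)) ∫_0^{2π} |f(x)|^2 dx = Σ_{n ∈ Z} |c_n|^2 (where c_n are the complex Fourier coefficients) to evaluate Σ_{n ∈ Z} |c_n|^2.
Σ |c_n|^2 = 89/2

Parseval equates the L^2 energy of f (normalised by 1/(2π)) with the ℓ^2 sum of its Fourier coefficients: (1/(2π)) ∫_0^{2π} |f|^2 = Σ |c_n|^2.
Compute the left side: (1/(2π)) [∫_0^π 8^2 dx + ∫_π^{2π} 5^2 dx] = (1/(2π)) · (64π + 25π) = (64 + 25)/2 = 89/2.
So Σ_{n ∈ Z} |c_n|^2 = 89/2.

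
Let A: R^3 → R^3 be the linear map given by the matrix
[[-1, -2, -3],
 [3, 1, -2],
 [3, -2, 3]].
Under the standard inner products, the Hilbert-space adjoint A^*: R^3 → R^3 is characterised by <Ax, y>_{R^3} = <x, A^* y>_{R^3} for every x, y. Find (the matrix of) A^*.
A^* = A^T =
[[-1, 3, 3],
 [-2, 1, -2],
 [-3, -2, 3]]

For real matrices with standard dot products, the defining identity <Ax, y> = <x, A^* y> gives (Ax)^T y = x^T (A^*) y, i.e. x^T A^T y = x^T (A^*) y. Since this holds for all x, y, we must have A^* = A^T. Therefore
A^* =
[[-1, 3, 3],
 [-2, 1, -2],
 [-3, -2, 3]].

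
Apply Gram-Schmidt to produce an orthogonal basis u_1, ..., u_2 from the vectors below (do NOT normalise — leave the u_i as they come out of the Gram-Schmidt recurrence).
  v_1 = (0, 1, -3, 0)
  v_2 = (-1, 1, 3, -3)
Orthogonal basis:
  u_1 = (0, 1, -3, 0)
  u_2 = (-1, 9/5, 3/5, -3)

Apply the Gram-Schmidt recurrence
  u_1 = v_1
  u_i = v_i − Σ_{j<i} ((v_i · u_j) / (u_j · u_j)) · u_j.

Step by step this gives:
  u_1 = (0, 1, -3, 0)
  u_2 = (-1, 9/5, 3/5, -3)

Orthogonality check:
  u_2 · u_1 = 0 (should be 0)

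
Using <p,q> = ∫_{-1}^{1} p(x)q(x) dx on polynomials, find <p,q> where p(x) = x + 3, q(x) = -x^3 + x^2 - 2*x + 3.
<p,q> = 274/15

Expand the product: p(x)·q(x) = -x^4 - 2*x^3 + x^2 - 3*x + 9.
∫_{-1}^{1} of each monomial x^k gives [2/(k+1) if k even, 0 if k odd]. Integrating term-by-term (or equivalently evaluating the antiderivative F(x) = -x^5/5 - x^4/2 + x^3/3 - 3*x^2/2 + 9*x at the endpoints):
  F(1) − F(−1) = 107/15 − (-167/15) = 274/15.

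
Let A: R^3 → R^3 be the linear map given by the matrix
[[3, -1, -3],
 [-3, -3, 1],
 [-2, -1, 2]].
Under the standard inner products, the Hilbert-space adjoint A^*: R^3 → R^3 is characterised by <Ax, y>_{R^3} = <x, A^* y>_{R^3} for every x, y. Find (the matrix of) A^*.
A^* = A^T =
[[3, -3, -2],
 [-1, -3, -1],
 [-3, 1, 2]]

For real matrices with standard dot products, the defining identity <Ax, y> = <x, A^* y> gives (Ax)^T y = x^T (A^*) y, i.e. x^T A^T y = x^T (A^*) y. Since this holds for all x, y, we must have A^* = A^T. Therefore
A^* =
[[3, -3, -2],
 [-1, -3, -1],
 [-3, 1, 2]].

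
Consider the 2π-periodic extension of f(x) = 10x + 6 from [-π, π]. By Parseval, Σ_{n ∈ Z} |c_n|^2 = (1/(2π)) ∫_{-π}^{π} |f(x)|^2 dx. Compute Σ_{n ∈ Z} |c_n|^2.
Σ |c_n|^2 = 100π^2/3 + 36

Expand and integrate term by term over [-π, π]:
  ∫ (10x)^2 dx = 100·(2π^3/3); ∫ 2·10·(6)·x dx = 0 (odd integrand); ∫ 6^2 dx = 36·2π.
So (1/(2π)) ∫_{-π}^{π} (10x + 6)^2 dx = 100π^2/3 + 36 = 100π^2/3 + 36.
Parseval ⇒ Σ |c_n|^2 = 100π^2/3 + 36.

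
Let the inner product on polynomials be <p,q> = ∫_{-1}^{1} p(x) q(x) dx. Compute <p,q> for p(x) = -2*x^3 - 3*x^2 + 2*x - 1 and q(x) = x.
<p,q> = 8/15

Expand the product: p(x)·q(x) = -2*x^4 - 3*x^3 + 2*x^2 - x.
∫_{-1}^{1} of each monomial x^k gives [2/(k+1) if k even, 0 if k odd]. Integrating term-by-term (or equivalently evaluating the antiderivative F(x) = -2*x^5/5 - 3*x^4/4 + 2*x^3/3 - x^2/2 at the endpoints):
  F(1) − F(−1) = -59/60 − (-91/60) = 8/15.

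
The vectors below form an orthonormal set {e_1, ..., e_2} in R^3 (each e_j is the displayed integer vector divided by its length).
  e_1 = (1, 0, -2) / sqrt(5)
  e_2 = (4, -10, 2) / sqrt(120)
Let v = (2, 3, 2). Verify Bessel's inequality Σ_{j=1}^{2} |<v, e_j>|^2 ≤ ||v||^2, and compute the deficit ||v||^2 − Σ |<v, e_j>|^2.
Σ |<v, e_j>|^2 = 7/2; ||v||^2 = 17; deficit = 27/2

Write each e_j = u_j / sqrt(<u_j, u_j>) where u_j is the displayed integer vector. Then <v, e_j> = <v, u_j> / sqrt(<u_j, u_j>), so |<v, e_j>|^2 = <v, u_j>^2 / <u_j, u_j>.
Coefficients: <v, e_1> = -2/sqrt(5), <v, e_2> = -18/sqrt(120).
Square and sum: Σ |<v, e_j>|^2 = 7/2.
Compute ||v||^2 = v·v = 17.
Deficit = 17 − 7/2 = 27/2 ≥ 0, confirming Bessel's inequality. (The deficit equals ||v − Σ <v,e_j> e_j||^2, the squared distance from v to span{e_j}.)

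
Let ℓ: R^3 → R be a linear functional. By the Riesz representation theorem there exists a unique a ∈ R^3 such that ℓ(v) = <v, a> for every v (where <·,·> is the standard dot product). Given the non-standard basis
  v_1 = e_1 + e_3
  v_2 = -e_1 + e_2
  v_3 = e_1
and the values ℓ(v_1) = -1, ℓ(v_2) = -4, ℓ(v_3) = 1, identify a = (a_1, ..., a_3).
a = (1, -3, -2)

Write a = (a_1, ..., a_3) in the standard basis. For each basis vector v_i, ℓ(v_i) = <v_i, a> is a linear equation in the a_j's. Collect the n equations into a matrix system V a = ℓ, where row i of V is v_i (expressed in the standard basis). Since V is invertible (lower-triangular with 1s on the diagonal, up to permutation), solve by back-substitution:
  V =
[[1, 0, 1],
 [-1, 1, 0],
 [1, 0, 0]]
  V a = (-1, -4, 1)
Solving gives a = (1, -3, -2).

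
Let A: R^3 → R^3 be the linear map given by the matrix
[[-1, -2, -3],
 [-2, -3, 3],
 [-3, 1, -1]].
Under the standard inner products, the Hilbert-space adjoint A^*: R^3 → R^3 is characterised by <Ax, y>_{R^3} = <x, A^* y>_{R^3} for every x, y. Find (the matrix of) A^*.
A^* = A^T =
[[-1, -2, -3],
 [-2, -3, 1],
 [-3, 3, -1]]

For real matrices with standard dot products, the defining identity <Ax, y> = <x, A^* y> gives (Ax)^T y = x^T (A^*) y, i.e. x^T A^T y = x^T (A^*) y. Since this holds for all x, y, we must have A^* = A^T. Therefore
A^* =
[[-1, -2, -3],
 [-2, -3, 1],
 [-3, 3, -1]].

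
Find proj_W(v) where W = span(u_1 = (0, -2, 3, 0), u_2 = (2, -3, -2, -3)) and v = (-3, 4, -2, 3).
proj_W(v) = (-23/13, 125/26, -19/13, 69/26)

Set up U = [u_1 | ... | u_2] ∈ R^(4×2). The projector onto W = col(U) is P = U (U^T U)^(-1) U^T.
Compute U^T U =
  [13, 0]
  [0, 26],
and U^T v = (-14, -23).
Solve U^T U · c = U^T v for the coefficients: c = (-14/13, -23/26). The projection is proj_W(v) = U c.
Check: (v - proj_W(v)) · u_1 = 0  (should be 0).
Check: (v - proj_W(v)) · u_2 = 0  (should be 0).
Result: proj_W(v) = (-23/13, 125/26, -19/13, 69/26).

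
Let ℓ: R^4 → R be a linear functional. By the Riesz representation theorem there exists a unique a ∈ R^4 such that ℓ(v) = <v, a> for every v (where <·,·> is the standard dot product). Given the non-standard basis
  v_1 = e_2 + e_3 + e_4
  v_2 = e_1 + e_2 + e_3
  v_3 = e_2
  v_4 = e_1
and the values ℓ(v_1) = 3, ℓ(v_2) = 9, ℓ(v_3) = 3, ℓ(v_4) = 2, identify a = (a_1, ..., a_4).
a = (2, 3, 4, -4)

Write a = (a_1, ..., a_4) in the standard basis. For each basis vector v_i, ℓ(v_i) = <v_i, a> is a linear equation in the a_j's. Collect the n equations into a matrix system V a = ℓ, where row i of V is v_i (expressed in the standard basis). Since V is invertible (lower-triangular with 1s on the diagonal, up to permutation), solve by back-substitution:
  V =
[[0, 1, 1, 1],
 [1, 1, 1, 0],
 [0, 1, 0, 0],
 [1, 0, 0, 0]]
  V a = (3, 9, 3, 2)
Solving gives a = (2, 3, 4, -4).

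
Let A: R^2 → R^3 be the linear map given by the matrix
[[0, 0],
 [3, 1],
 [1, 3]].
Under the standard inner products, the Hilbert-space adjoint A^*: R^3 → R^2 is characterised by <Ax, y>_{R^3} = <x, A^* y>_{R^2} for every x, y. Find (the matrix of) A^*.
A^* = A^T =
[[0, 3, 1],
 [0, 1, 3]]

For real matrices with standard dot products, the defining identity <Ax, y> = <x, A^* y> gives (Ax)^T y = x^T (A^*) y, i.e. x^T A^T y = x^T (A^*) y. Since this holds for all x, y, we must have A^* = A^T. Therefore
A^* =
[[0, 3, 1],
 [0, 1, 3]].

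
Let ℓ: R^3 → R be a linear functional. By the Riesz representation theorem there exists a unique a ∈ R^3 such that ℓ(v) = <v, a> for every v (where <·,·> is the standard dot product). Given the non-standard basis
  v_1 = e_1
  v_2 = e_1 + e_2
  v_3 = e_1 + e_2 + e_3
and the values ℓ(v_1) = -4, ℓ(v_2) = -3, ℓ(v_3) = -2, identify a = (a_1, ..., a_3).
a = (-4, 1, 1)

Write a = (a_1, ..., a_3) in the standard basis. For each basis vector v_i, ℓ(v_i) = <v_i, a> is a linear equation in the a_j's. Collect the n equations into a matrix system V a = ℓ, where row i of V is v_i (expressed in the standard basis). Since V is invertible (lower-triangular with 1s on the diagonal, up to permutation), solve by back-substitution:
  V =
[[1, 0, 0],
 [1, 1, 0],
 [1, 1, 1]]
  V a = (-4, -3, -2)
Solving gives a = (-4, 1, 1).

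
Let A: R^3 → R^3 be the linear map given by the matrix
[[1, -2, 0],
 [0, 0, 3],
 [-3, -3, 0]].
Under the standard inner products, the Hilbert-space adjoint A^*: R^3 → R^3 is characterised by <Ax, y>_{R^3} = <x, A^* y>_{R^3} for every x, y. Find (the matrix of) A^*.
A^* = A^T =
[[1, 0, -3],
 [-2, 0, -3],
 [0, 3, 0]]

For real matrices with standard dot products, the defining identity <Ax, y> = <x, A^* y> gives (Ax)^T y = x^T (A^*) y, i.e. x^T A^T y = x^T (A^*) y. Since this holds for all x, y, we must have A^* = A^T. Therefore
A^* =
[[1, 0, -3],
 [-2, 0, -3],
 [0, 3, 0]].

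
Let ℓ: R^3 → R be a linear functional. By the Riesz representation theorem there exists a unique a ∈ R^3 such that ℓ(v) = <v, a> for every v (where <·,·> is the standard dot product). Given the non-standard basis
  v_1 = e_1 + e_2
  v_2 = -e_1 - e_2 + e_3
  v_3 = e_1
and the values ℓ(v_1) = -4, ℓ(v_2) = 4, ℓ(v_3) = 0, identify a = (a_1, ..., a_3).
a = (0, -4, 0)

Write a = (a_1, ..., a_3) in the standard basis. For each basis vector v_i, ℓ(v_i) = <v_i, a> is a linear equation in the a_j's. Collect the n equations into a matrix system V a = ℓ, where row i of V is v_i (expressed in the standard basis). Since V is invertible (lower-triangular with 1s on the diagonal, up to permutation), solve by back-substitution:
  V =
[[1, 1, 0],
 [-1, -1, 1],
 [1, 0, 0]]
  V a = (-4, 4, 0)
Solving gives a = (0, -4, 0).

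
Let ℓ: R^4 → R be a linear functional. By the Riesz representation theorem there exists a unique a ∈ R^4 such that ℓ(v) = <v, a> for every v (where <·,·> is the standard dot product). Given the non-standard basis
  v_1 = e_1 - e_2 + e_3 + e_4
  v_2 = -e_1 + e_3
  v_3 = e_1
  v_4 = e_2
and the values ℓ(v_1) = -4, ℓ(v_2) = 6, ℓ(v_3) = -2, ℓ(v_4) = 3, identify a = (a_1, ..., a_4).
a = (-2, 3, 4, -3)

Write a = (a_1, ..., a_4) in the standard basis. For each basis vector v_i, ℓ(v_i) = <v_i, a> is a linear equation in the a_j's. Collect the n equations into a matrix system V a = ℓ, where row i of V is v_i (expressed in the standard basis). Since V is invertible (lower-triangular with 1s on the diagonal, up to permutation), solve by back-substitution:
  V =
[[1, -1, 1, 1],
 [-1, 0, 1, 0],
 [1, 0, 0, 0],
 [0, 1, 0, 0]]
  V a = (-4, 6, -2, 3)
Solving gives a = (-2, 3, 4, -3).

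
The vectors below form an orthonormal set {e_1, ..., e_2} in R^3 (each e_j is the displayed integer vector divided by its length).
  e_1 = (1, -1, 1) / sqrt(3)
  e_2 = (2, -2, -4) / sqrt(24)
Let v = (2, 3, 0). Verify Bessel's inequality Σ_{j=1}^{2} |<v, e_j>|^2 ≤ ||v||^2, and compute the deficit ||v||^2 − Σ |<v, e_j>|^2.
Σ |<v, e_j>|^2 = 1/2; ||v||^2 = 13; deficit = 25/2

Write each e_j = u_j / sqrt(<u_j, u_j>) where u_j is the displayed integer vector. Then <v, e_j> = <v, u_j> / sqrt(<u_j, u_j>), so |<v, e_j>|^2 = <v, u_j>^2 / <u_j, u_j>.
Coefficients: <v, e_1> = -1/sqrt(3), <v, e_2> = -2/sqrt(24).
Square and sum: Σ |<v, e_j>|^2 = 1/2.
Compute ||v||^2 = v·v = 13.
Deficit = 13 − 1/2 = 25/2 ≥ 0, confirming Bessel's inequality. (The deficit equals ||v − Σ <v,e_j> e_j||^2, the squared distance from v to span{e_j}.)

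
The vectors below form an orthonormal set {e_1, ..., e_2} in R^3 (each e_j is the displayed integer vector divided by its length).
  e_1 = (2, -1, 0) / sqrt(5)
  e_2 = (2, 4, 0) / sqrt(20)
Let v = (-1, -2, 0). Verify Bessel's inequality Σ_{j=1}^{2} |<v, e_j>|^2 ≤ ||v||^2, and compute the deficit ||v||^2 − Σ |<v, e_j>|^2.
Σ |<v, e_j>|^2 = 5; ||v||^2 = 5; deficit = 0

Write each e_j = u_j / sqrt(<u_j, u_j>) where u_j is the displayed integer vector. Then <v, e_j> = <v, u_j> / sqrt(<u_j, u_j>), so |<v, e_j>|^2 = <v, u_j>^2 / <u_j, u_j>.
Coefficients: <v, e_1> = 0/sqrt(5), <v, e_2> = -10/sqrt(20).
Square and sum: Σ |<v, e_j>|^2 = 5.
Compute ||v||^2 = v·v = 5.
Deficit = 5 − 5 = 0 ≥ 0, confirming Bessel's inequality. (The deficit equals ||v − Σ <v,e_j> e_j||^2, the squared distance from v to span{e_j}.)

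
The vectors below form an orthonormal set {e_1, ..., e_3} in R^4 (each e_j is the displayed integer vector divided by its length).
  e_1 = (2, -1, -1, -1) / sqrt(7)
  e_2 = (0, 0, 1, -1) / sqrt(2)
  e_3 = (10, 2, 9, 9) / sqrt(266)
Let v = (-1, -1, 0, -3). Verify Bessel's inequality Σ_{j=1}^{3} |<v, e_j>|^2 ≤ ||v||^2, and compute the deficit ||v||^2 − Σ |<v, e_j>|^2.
Σ |<v, e_j>|^2 = 205/19; ||v||^2 = 11; deficit = 4/19

Write each e_j = u_j / sqrt(<u_j, u_j>) where u_j is the displayed integer vector. Then <v, e_j> = <v, u_j> / sqrt(<u_j, u_j>), so |<v, e_j>|^2 = <v, u_j>^2 / <u_j, u_j>.
Coefficients: <v, e_1> = 2/sqrt(7), <v, e_2> = 3/sqrt(2), <v, e_3> = -39/sqrt(266).
Square and sum: Σ |<v, e_j>|^2 = 205/19.
Compute ||v||^2 = v·v = 11.
Deficit = 11 − 205/19 = 4/19 ≥ 0, confirming Bessel's inequality. (The deficit equals ||v − Σ <v,e_j> e_j||^2, the squared distance from v to span{e_j}.)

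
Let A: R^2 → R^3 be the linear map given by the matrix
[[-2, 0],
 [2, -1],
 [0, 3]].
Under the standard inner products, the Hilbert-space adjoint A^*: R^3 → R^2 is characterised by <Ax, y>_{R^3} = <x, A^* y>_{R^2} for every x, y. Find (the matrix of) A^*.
A^* = A^T =
[[-2, 2, 0],
 [0, -1, 3]]

For real matrices with standard dot products, the defining identity <Ax, y> = <x, A^* y> gives (Ax)^T y = x^T (A^*) y, i.e. x^T A^T y = x^T (A^*) y. Since this holds for all x, y, we must have A^* = A^T. Therefore
A^* =
[[-2, 2, 0],
 [0, -1, 3]].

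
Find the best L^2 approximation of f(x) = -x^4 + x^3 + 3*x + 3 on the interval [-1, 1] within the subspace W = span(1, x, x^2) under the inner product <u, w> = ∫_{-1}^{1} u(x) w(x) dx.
g(x) = -6*x^2/7 + 18*x/5 + 108/35

The best approximation g ∈ W is the orthogonal projection of f onto W. Writing g = a_0 + a_1 x + a_2 x^2, the coefficients solve the normal equations G · a = b where
  G_{ij} = <φ_i, φ_j> and b_i = <f, φ_i>, with φ_0 = 1, φ_1 = x, φ_2 = x^2.
G =
  [2, 0, 2/3]
  [0, 2/3, 0]
  [2/3, 0, 2/5],
b = (28/5, 12/5, 12/7).
Solving gives a_0 = 108/35, a_1 = 18/5, a_2 = -6/7, so
  g(x) = -6*x^2/7 + 18*x/5 + 108/35.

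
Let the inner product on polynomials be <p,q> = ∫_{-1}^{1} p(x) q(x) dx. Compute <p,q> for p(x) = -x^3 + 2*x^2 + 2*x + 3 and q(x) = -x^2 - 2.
<p,q> = -262/15

Expand the product: p(x)·q(x) = x^5 - 2*x^4 - 7*x^2 - 4*x - 6.
∫_{-1}^{1} of each monomial x^k gives [2/(k+1) if k even, 0 if k odd]. Integrating term-by-term (or equivalently evaluating the antiderivative F(x) = x^6/6 - 2*x^5/5 - 7*x^3/3 - 2*x^2 - 6*x at the endpoints):
  F(1) − F(−1) = -317/30 − (69/10) = -262/15.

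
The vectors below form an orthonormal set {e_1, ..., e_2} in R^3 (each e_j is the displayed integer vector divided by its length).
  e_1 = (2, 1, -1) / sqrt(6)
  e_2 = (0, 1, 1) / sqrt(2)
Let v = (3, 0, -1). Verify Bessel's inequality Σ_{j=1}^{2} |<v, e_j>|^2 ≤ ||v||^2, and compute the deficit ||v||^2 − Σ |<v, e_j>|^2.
Σ |<v, e_j>|^2 = 26/3; ||v||^2 = 10; deficit = 4/3

Write each e_j = u_j / sqrt(<u_j, u_j>) where u_j is the displayed integer vector. Then <v, e_j> = <v, u_j> / sqrt(<u_j, u_j>), so |<v, e_j>|^2 = <v, u_j>^2 / <u_j, u_j>.
Coefficients: <v, e_1> = 7/sqrt(6), <v, e_2> = -1/sqrt(2).
Square and sum: Σ |<v, e_j>|^2 = 26/3.
Compute ||v||^2 = v·v = 10.
Deficit = 10 − 26/3 = 4/3 ≥ 0, confirming Bessel's inequality. (The deficit equals ||v − Σ <v,e_j> e_j||^2, the squared distance from v to span{e_j}.)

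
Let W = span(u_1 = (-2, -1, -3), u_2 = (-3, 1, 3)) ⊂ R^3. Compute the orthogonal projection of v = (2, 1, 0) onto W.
proj_W(v) = (2, 1/10, 3/10)

Set up U = [u_1 | ... | u_2] ∈ R^(3×2). The projector onto W = col(U) is P = U (U^T U)^(-1) U^T.
Compute U^T U =
  [14, -4]
  [-4, 19],
and U^T v = (-5, -5).
Solve U^T U · c = U^T v for the coefficients: c = (-23/50, -9/25). The projection is proj_W(v) = U c.
Check: (v - proj_W(v)) · u_1 = 0  (should be 0).
Check: (v - proj_W(v)) · u_2 = 0  (should be 0).
Result: proj_W(v) = (2, 1/10, 3/10).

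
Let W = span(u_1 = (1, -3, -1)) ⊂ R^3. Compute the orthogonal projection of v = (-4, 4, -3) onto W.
proj_W(v) = (-13/11, 39/11, 13/11)

Set up U = [u_1 | ... | u_1] ∈ R^(3×1). The projector onto W = col(U) is P = U (U^T U)^(-1) U^T.
Compute U^T U =
  [11],
and U^T v = (-13).
Solve U^T U · c = U^T v for the coefficients: c = (-13/11). The projection is proj_W(v) = U c.
Check: (v - proj_W(v)) · u_1 = 0  (should be 0).
Result: proj_W(v) = (-13/11, 39/11, 13/11).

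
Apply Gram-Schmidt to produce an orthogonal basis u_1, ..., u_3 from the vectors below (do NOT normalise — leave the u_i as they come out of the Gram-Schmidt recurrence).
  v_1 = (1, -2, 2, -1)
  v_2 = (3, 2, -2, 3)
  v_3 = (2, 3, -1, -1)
Orthogonal basis:
  u_1 = (1, -2, 2, -1)
  u_2 = (19/5, 2/5, -2/5, 11/5)
  u_3 = (8/7, 13/7, 1/7, -16/7)

Apply the Gram-Schmidt recurrence
  u_1 = v_1
  u_i = v_i − Σ_{j<i} ((v_i · u_j) / (u_j · u_j)) · u_j.

Step by step this gives:
  u_1 = (1, -2, 2, -1)
  u_2 = (19/5, 2/5, -2/5, 11/5)
  u_3 = (8/7, 13/7, 1/7, -16/7)

Orthogonality check:
  u_2 · u_1 = 0 (should be 0)
  u_3 · u_1 = 0 (should be 0)
  u_3 · u_2 = 0 (should be 0)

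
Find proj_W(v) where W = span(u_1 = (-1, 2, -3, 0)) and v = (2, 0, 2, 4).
proj_W(v) = (4/7, -8/7, 12/7, 0)

Set up U = [u_1 | ... | u_1] ∈ R^(4×1). The projector onto W = col(U) is P = U (U^T U)^(-1) U^T.
Compute U^T U =
  [14],
and U^T v = (-8).
Solve U^T U · c = U^T v for the coefficients: c = (-4/7). The projection is proj_W(v) = U c.
Check: (v - proj_W(v)) · u_1 = 0  (should be 0).
Result: proj_W(v) = (4/7, -8/7, 12/7, 0).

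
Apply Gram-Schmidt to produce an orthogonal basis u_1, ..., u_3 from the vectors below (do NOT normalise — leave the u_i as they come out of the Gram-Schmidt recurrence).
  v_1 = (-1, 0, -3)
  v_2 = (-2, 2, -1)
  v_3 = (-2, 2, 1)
Orthogonal basis:
  u_1 = (-1, 0, -3)
  u_2 = (-3/2, 2, 1/2)
  u_3 = (-24/65, -4/13, 8/65)

Apply the Gram-Schmidt recurrence
  u_1 = v_1
  u_i = v_i − Σ_{j<i} ((v_i · u_j) / (u_j · u_j)) · u_j.

Step by step this gives:
  u_1 = (-1, 0, -3)
  u_2 = (-3/2, 2, 1/2)
  u_3 = (-24/65, -4/13, 8/65)

Orthogonality check:
  u_2 · u_1 = 0 (should be 0)
  u_3 · u_1 = 0 (should be 0)
  u_3 · u_2 = 0 (should be 0)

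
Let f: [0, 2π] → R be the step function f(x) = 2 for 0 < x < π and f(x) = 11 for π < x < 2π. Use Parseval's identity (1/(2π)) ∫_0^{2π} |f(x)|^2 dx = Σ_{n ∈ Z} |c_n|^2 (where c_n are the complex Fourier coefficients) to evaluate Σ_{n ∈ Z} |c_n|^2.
Σ |c_n|^2 = 125/2

Parseval equates the L^2 energy of f (normalised by 1/(2π)) with the ℓ^2 sum of its Fourier coefficients: (1/(2π)) ∫_0^{2π} |f|^2 = Σ |c_n|^2.
Compute the left side: (1/(2π)) [∫_0^π 2^2 dx + ∫_π^{2π} 11^2 dx] = (1/(2π)) · (4π + 121π) = (4 + 121)/2 = 125/2.
So Σ_{n ∈ Z} |c_n|^2 = 125/2.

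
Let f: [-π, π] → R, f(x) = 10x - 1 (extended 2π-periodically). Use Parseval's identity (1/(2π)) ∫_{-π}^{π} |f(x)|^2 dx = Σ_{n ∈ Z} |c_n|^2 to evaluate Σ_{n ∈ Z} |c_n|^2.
Σ |c_n|^2 = 100π^2/3 + 1

Expand and integrate term by term over [-π, π]:
  ∫ (10x)^2 dx = 100·(2π^3/3); ∫ 2·10·(-1)·x dx = 0 (odd integrand); ∫ (-1)^2 dx = 1·2π.
So (1/(2π)) ∫_{-π}^{π} (10x - 1)^2 dx = 100π^2/3 + 1 = 100π^2/3 + 1.
Parseval ⇒ Σ |c_n|^2 = 100π^2/3 + 1.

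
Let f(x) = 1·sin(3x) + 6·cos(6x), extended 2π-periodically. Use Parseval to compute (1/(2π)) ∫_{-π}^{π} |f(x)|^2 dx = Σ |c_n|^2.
Σ |c_n|^2 = 37/2

Expand |f|^2 and use orthogonality of {sin(nx), cos(mx)} on [-π, π]:
  ∫_{-π}^{π} sin(nx)^2 dx = π, ∫ cos(mx)^2 dx = π, and cross terms integrate to 0.
So ∫_{-π}^{π} f(x)^2 dx = 1^2 · π + 6^2 · π = (1 + 36)π.
Divide by 2π: (1 + 36)/2 = 37/2.
By Parseval, this equals Σ |c_n|^2.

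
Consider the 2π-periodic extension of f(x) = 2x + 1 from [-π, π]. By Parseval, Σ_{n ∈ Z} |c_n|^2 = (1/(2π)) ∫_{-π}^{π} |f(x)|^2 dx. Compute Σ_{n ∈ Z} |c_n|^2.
Σ |c_n|^2 = 4π^2/3 + 1

Expand and integrate term by term over [-π, π]:
  ∫ (2x)^2 dx = 4·(2π^3/3); ∫ 2·2·(1)·x dx = 0 (odd integrand); ∫ 1^2 dx = 1·2π.
So (1/(2π)) ∫_{-π}^{π} (2x + 1)^2 dx = 4π^2/3 + 1 = 4π^2/3 + 1.
Parseval ⇒ Σ |c_n|^2 = 4π^2/3 + 1.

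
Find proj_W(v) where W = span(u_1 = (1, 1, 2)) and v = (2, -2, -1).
proj_W(v) = (-1/3, -1/3, -2/3)

Set up U = [u_1 | ... | u_1] ∈ R^(3×1). The projector onto W = col(U) is P = U (U^T U)^(-1) U^T.
Compute U^T U =
  [6],
and U^T v = (-2).
Solve U^T U · c = U^T v for the coefficients: c = (-1/3). The projection is proj_W(v) = U c.
Check: (v - proj_W(v)) · u_1 = 0  (should be 0).
Result: proj_W(v) = (-1/3, -1/3, -2/3).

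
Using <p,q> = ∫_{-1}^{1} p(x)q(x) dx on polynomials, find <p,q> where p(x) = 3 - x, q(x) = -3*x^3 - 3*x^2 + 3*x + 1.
<p,q> = -4/5

Expand the product: p(x)·q(x) = 3*x^4 - 6*x^3 - 12*x^2 + 8*x + 3.
∫_{-1}^{1} of each monomial x^k gives [2/(k+1) if k even, 0 if k odd]. Integrating term-by-term (or equivalently evaluating the antiderivative F(x) = 3*x^5/5 - 3*x^4/2 - 4*x^3 + 4*x^2 + 3*x at the endpoints):
  F(1) − F(−1) = 21/10 − (29/10) = -4/5.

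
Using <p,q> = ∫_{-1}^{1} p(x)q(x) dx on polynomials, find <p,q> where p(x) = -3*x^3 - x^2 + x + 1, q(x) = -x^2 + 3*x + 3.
<p,q> = 32/15

Expand the product: p(x)·q(x) = 3*x^5 - 8*x^4 - 13*x^3 - x^2 + 6*x + 3.
∫_{-1}^{1} of each monomial x^k gives [2/(k+1) if k even, 0 if k odd]. Integrating term-by-term (or equivalently evaluating the antiderivative F(x) = x^6/2 - 8*x^5/5 - 13*x^4/4 - x^3/3 + 3*x^2 + 3*x at the endpoints):
  F(1) − F(−1) = 79/60 − (-49/60) = 32/15.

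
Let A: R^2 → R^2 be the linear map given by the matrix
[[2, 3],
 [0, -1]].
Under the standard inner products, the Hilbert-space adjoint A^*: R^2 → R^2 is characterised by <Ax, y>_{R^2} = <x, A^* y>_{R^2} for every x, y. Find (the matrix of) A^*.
A^* = A^T =
[[2, 0],
 [3, -1]]

For real matrices with standard dot products, the defining identity <Ax, y> = <x, A^* y> gives (Ax)^T y = x^T (A^*) y, i.e. x^T A^T y = x^T (A^*) y. Since this holds for all x, y, we must have A^* = A^T. Therefore
A^* =
[[2, 0],
 [3, -1]].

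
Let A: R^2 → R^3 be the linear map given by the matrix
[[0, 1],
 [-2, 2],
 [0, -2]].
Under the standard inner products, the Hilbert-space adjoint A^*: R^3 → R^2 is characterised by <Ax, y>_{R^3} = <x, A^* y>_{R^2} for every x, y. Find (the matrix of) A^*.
A^* = A^T =
[[0, -2, 0],
 [1, 2, -2]]

For real matrices with standard dot products, the defining identity <Ax, y> = <x, A^* y> gives (Ax)^T y = x^T (A^*) y, i.e. x^T A^T y = x^T (A^*) y. Since this holds for all x, y, we must have A^* = A^T. Therefore
A^* =
[[0, -2, 0],
 [1, 2, -2]].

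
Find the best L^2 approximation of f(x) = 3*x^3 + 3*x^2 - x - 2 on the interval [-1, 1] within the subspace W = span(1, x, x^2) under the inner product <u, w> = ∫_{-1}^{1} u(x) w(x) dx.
g(x) = 3*x^2 + 4*x/5 - 2

The best approximation g ∈ W is the orthogonal projection of f onto W. Writing g = a_0 + a_1 x + a_2 x^2, the coefficients solve the normal equations G · a = b where
  G_{ij} = <φ_i, φ_j> and b_i = <f, φ_i>, with φ_0 = 1, φ_1 = x, φ_2 = x^2.
G =
  [2, 0, 2/3]
  [0, 2/3, 0]
  [2/3, 0, 2/5],
b = (-2, 8/15, -2/15).
Solving gives a_0 = -2, a_1 = 4/5, a_2 = 3, so
  g(x) = 3*x^2 + 4*x/5 - 2.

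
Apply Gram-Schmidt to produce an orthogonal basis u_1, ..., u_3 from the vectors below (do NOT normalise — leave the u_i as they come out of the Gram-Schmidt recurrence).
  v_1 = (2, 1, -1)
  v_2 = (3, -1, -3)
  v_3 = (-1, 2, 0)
Orthogonal basis:
  u_1 = (2, 1, -1)
  u_2 = (1/3, -7/3, -5/3)
  u_3 = (-4/5, 3/5, -1)

Apply the Gram-Schmidt recurrence
  u_1 = v_1
  u_i = v_i − Σ_{j<i} ((v_i · u_j) / (u_j · u_j)) · u_j.

Step by step this gives:
  u_1 = (2, 1, -1)
  u_2 = (1/3, -7/3, -5/3)
  u_3 = (-4/5, 3/5, -1)

Orthogonality check:
  u_2 · u_1 = 0 (should be 0)
  u_3 · u_1 = 0 (should be 0)
  u_3 · u_2 = 0 (should be 0)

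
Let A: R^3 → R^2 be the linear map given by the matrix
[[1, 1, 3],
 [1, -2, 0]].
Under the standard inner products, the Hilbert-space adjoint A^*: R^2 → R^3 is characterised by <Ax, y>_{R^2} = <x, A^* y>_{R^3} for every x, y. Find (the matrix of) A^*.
A^* = A^T =
[[1, 1],
 [1, -2],
 [3, 0]]

For real matrices with standard dot products, the defining identity <Ax, y> = <x, A^* y> gives (Ax)^T y = x^T (A^*) y, i.e. x^T A^T y = x^T (A^*) y. Since this holds for all x, y, we must have A^* = A^T. Therefore
A^* =
[[1, 1],
 [1, -2],
 [3, 0]].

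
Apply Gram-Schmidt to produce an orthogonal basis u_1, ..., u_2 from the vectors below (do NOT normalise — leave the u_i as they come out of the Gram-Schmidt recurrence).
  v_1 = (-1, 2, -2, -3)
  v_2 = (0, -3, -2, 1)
Orthogonal basis:
  u_1 = (-1, 2, -2, -3)
  u_2 = (-5/18, -22/9, -23/9, 1/6)

Apply the Gram-Schmidt recurrence
  u_1 = v_1
  u_i = v_i − Σ_{j<i} ((v_i · u_j) / (u_j · u_j)) · u_j.

Step by step this gives:
  u_1 = (-1, 2, -2, -3)
  u_2 = (-5/18, -22/9, -23/9, 1/6)

Orthogonality check:
  u_2 · u_1 = 0 (should be 0)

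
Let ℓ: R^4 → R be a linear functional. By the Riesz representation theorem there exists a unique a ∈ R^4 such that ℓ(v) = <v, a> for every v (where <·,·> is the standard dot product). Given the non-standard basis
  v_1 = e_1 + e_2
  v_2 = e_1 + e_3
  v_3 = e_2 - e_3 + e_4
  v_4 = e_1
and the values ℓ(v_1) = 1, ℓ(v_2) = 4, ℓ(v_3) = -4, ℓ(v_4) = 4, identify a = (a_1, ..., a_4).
a = (4, -3, 0, -1)

Write a = (a_1, ..., a_4) in the standard basis. For each basis vector v_i, ℓ(v_i) = <v_i, a> is a linear equation in the a_j's. Collect the n equations into a matrix system V a = ℓ, where row i of V is v_i (expressed in the standard basis). Since V is invertible (lower-triangular with 1s on the diagonal, up to permutation), solve by back-substitution:
  V =
[[1, 1, 0, 0],
 [1, 0, 1, 0],
 [0, 1, -1, 1],
 [1, 0, 0, 0]]
  V a = (1, 4, -4, 4)
Solving gives a = (4, -3, 0, -1).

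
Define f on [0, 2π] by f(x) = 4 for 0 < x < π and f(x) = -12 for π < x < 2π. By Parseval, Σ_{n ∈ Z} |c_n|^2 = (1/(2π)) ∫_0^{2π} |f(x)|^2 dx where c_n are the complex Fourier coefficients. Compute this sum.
Σ |c_n|^2 = 80

Parseval equates the L^2 energy of f (normalised by 1/(2π)) with the ℓ^2 sum of its Fourier coefficients: (1/(2π)) ∫_0^{2π} |f|^2 = Σ |c_n|^2.
Compute the left side: (1/(2π)) [∫_0^π 4^2 dx + ∫_π^{2π} (-12)^2 dx] = (1/(2π)) · (16π + 144π) = (16 + 144)/2 = 80.
So Σ_{n ∈ Z} |c_n|^2 = 80.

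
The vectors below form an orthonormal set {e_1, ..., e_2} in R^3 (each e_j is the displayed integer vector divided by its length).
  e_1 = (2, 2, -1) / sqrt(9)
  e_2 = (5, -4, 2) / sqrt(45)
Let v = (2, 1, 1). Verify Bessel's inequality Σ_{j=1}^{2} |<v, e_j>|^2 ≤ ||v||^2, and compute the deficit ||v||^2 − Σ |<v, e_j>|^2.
Σ |<v, e_j>|^2 = 21/5; ||v||^2 = 6; deficit = 9/5

Write each e_j = u_j / sqrt(<u_j, u_j>) where u_j is the displayed integer vector. Then <v, e_j> = <v, u_j> / sqrt(<u_j, u_j>), so |<v, e_j>|^2 = <v, u_j>^2 / <u_j, u_j>.
Coefficients: <v, e_1> = 5/sqrt(9), <v, e_2> = 8/sqrt(45).
Square and sum: Σ |<v, e_j>|^2 = 21/5.
Compute ||v||^2 = v·v = 6.
Deficit = 6 − 21/5 = 9/5 ≥ 0, confirming Bessel's inequality. (The deficit equals ||v − Σ <v,e_j> e_j||^2, the squared distance from v to span{e_j}.)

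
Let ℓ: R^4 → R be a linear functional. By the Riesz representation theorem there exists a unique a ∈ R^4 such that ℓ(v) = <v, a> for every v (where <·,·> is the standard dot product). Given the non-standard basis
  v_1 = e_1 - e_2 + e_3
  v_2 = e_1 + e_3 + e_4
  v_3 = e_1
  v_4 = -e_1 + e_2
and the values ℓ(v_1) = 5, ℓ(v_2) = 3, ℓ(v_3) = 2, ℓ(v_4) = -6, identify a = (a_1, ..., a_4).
a = (2, -4, -1, 2)

Write a = (a_1, ..., a_4) in the standard basis. For each basis vector v_i, ℓ(v_i) = <v_i, a> is a linear equation in the a_j's. Collect the n equations into a matrix system V a = ℓ, where row i of V is v_i (expressed in the standard basis). Since V is invertible (lower-triangular with 1s on the diagonal, up to permutation), solve by back-substitution:
  V =
[[1, -1, 1, 0],
 [1, 0, 1, 1],
 [1, 0, 0, 0],
 [-1, 1, 0, 0]]
  V a = (5, 3, 2, -6)
Solving gives a = (2, -4, -1, 2).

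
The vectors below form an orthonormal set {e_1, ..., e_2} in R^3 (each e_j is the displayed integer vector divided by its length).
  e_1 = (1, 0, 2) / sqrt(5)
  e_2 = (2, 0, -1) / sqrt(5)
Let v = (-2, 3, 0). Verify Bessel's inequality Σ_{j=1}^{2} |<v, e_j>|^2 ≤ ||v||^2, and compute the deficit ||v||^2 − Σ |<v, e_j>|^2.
Σ |<v, e_j>|^2 = 4; ||v||^2 = 13; deficit = 9

Write each e_j = u_j / sqrt(<u_j, u_j>) where u_j is the displayed integer vector. Then <v, e_j> = <v, u_j> / sqrt(<u_j, u_j>), so |<v, e_j>|^2 = <v, u_j>^2 / <u_j, u_j>.
Coefficients: <v, e_1> = -2/sqrt(5), <v, e_2> = -4/sqrt(5).
Square and sum: Σ |<v, e_j>|^2 = 4.
Compute ||v||^2 = v·v = 13.
Deficit = 13 − 4 = 9 ≥ 0, confirming Bessel's inequality. (The deficit equals ||v − Σ <v,e_j> e_j||^2, the squared distance from v to span{e_j}.)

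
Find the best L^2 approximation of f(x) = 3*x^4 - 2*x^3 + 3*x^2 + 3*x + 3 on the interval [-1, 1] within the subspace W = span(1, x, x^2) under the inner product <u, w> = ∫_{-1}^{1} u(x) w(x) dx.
g(x) = 39*x^2/7 + 9*x/5 + 96/35

The best approximation g ∈ W is the orthogonal projection of f onto W. Writing g = a_0 + a_1 x + a_2 x^2, the coefficients solve the normal equations G · a = b where
  G_{ij} = <φ_i, φ_j> and b_i = <f, φ_i>, with φ_0 = 1, φ_1 = x, φ_2 = x^2.
G =
  [2, 0, 2/3]
  [0, 2/3, 0]
  [2/3, 0, 2/5],
b = (46/5, 6/5, 142/35).
Solving gives a_0 = 96/35, a_1 = 9/5, a_2 = 39/7, so
  g(x) = 39*x^2/7 + 9*x/5 + 96/35.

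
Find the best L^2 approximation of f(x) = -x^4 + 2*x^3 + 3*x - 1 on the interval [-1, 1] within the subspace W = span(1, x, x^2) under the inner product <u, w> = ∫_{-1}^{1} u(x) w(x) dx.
g(x) = -6*x^2/7 + 21*x/5 - 32/35

The best approximation g ∈ W is the orthogonal projection of f onto W. Writing g = a_0 + a_1 x + a_2 x^2, the coefficients solve the normal equations G · a = b where
  G_{ij} = <φ_i, φ_j> and b_i = <f, φ_i>, with φ_0 = 1, φ_1 = x, φ_2 = x^2.
G =
  [2, 0, 2/3]
  [0, 2/3, 0]
  [2/3, 0, 2/5],
b = (-12/5, 14/5, -20/21).
Solving gives a_0 = -32/35, a_1 = 21/5, a_2 = -6/7, so
  g(x) = -6*x^2/7 + 21*x/5 - 32/35.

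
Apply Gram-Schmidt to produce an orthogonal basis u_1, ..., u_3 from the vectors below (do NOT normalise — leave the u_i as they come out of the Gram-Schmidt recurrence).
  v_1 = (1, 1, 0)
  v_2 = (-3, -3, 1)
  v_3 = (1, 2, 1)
Orthogonal basis:
  u_1 = (1, 1, 0)
  u_2 = (0, 0, 1)
  u_3 = (-1/2, 1/2, 0)

Apply the Gram-Schmidt recurrence
  u_1 = v_1
  u_i = v_i − Σ_{j<i} ((v_i · u_j) / (u_j · u_j)) · u_j.

Step by step this gives:
  u_1 = (1, 1, 0)
  u_2 = (0, 0, 1)
  u_3 = (-1/2, 1/2, 0)

Orthogonality check:
  u_2 · u_1 = 0 (should be 0)
  u_3 · u_1 = 0 (should be 0)
  u_3 · u_2 = 0 (should be 0)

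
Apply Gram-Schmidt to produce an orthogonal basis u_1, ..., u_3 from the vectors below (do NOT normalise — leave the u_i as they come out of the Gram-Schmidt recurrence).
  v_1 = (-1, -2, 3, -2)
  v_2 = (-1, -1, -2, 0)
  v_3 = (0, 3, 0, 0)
Orthogonal basis:
  u_1 = (-1, -2, 3, -2)
  u_2 = (-7/6, -4/3, -3/2, -1/3)
  u_3 = (-13/11, 15/11, -1/11, -10/11)

Apply the Gram-Schmidt recurrence
  u_1 = v_1
  u_i = v_i − Σ_{j<i} ((v_i · u_j) / (u_j · u_j)) · u_j.

Step by step this gives:
  u_1 = (-1, -2, 3, -2)
  u_2 = (-7/6, -4/3, -3/2, -1/3)
  u_3 = (-13/11, 15/11, -1/11, -10/11)

Orthogonality check:
  u_2 · u_1 = 0 (should be 0)
  u_3 · u_1 = 0 (should be 0)
  u_3 · u_2 = 0 (should be 0)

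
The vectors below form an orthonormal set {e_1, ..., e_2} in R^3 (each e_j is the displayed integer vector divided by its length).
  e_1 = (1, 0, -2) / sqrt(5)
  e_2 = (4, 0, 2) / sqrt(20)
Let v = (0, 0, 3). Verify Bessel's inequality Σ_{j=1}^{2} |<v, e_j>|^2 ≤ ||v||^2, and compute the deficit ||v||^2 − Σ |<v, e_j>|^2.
Σ |<v, e_j>|^2 = 9; ||v||^2 = 9; deficit = 0

Write each e_j = u_j / sqrt(<u_j, u_j>) where u_j is the displayed integer vector. Then <v, e_j> = <v, u_j> / sqrt(<u_j, u_j>), so |<v, e_j>|^2 = <v, u_j>^2 / <u_j, u_j>.
Coefficients: <v, e_1> = -6/sqrt(5), <v, e_2> = 6/sqrt(20).
Square and sum: Σ |<v, e_j>|^2 = 9.
Compute ||v||^2 = v·v = 9.
Deficit = 9 − 9 = 0 ≥ 0, confirming Bessel's inequality. (The deficit equals ||v − Σ <v,e_j> e_j||^2, the squared distance from v to span{e_j}.)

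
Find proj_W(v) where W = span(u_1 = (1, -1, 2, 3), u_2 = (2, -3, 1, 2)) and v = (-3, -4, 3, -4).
proj_W(v) = (57/101, -137/101, -126/101, -149/101)

Set up U = [u_1 | ... | u_2] ∈ R^(4×2). The projector onto W = col(U) is P = U (U^T U)^(-1) U^T.
Compute U^T U =
  [15, 13]
  [13, 18],
and U^T v = (-5, 1).
Solve U^T U · c = U^T v for the coefficients: c = (-103/101, 80/101). The projection is proj_W(v) = U c.
Check: (v - proj_W(v)) · u_1 = 0  (should be 0).
Check: (v - proj_W(v)) · u_2 = 0  (should be 0).
Result: proj_W(v) = (57/101, -137/101, -126/101, -149/101).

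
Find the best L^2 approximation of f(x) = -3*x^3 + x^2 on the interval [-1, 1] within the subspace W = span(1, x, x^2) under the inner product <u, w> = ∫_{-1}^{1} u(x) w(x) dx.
g(x) = x^2 - 9*x/5

The best approximation g ∈ W is the orthogonal projection of f onto W. Writing g = a_0 + a_1 x + a_2 x^2, the coefficients solve the normal equations G · a = b where
  G_{ij} = <φ_i, φ_j> and b_i = <f, φ_i>, with φ_0 = 1, φ_1 = x, φ_2 = x^2.
G =
  [2, 0, 2/3]
  [0, 2/3, 0]
  [2/3, 0, 2/5],
b = (2/3, -6/5, 2/5).
Solving gives a_0 = 0, a_1 = -9/5, a_2 = 1, so
  g(x) = x^2 - 9*x/5.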